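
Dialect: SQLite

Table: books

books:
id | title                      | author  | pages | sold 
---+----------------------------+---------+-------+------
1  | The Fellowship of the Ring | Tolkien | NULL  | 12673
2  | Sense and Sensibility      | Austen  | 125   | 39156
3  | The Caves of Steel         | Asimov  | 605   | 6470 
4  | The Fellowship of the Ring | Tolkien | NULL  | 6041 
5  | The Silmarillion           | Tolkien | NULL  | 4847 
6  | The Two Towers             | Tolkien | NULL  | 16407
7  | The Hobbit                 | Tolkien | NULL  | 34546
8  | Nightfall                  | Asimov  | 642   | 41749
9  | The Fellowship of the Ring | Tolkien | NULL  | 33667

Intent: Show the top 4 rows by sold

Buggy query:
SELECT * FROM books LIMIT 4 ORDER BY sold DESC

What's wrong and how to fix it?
Bug: ORDER BY cannot follow LIMIT; LIMIT is the final clause

Fix: Sort with ORDER BY, then apply LIMIT

Corrected query:
SELECT * FROM books ORDER BY sold DESC LIMIT 4

Result:
id | title                      | author  | pages | sold 
---+----------------------------+---------+-------+------
8  | Nightfall                  | Asimov  | 642   | 41749
2  | Sense and Sensibility      | Austen  | 125   | 39156
7  | The Hobbit                 | Tolkien | NULL  | 34546
9  | The Fellowship of the Ring | Tolkien | NULL  | 33667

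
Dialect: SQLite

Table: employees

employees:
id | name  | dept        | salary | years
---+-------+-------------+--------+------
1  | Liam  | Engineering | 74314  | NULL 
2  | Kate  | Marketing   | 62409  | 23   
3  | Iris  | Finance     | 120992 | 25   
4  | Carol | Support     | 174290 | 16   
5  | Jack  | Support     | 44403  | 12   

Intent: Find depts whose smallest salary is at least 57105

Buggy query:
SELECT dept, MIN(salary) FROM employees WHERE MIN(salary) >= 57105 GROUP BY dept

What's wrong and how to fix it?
Bug: Aggregates like MIN are computed per group after WHERE runs

Fix: Replace WHERE with HAVING after the GROUP BY

Corrected query:
SELECT dept, MIN(salary) FROM employees GROUP BY dept HAVING MIN(salary) >= 57105

Result:
dept        | MIN(salary)
------------+------------
Engineering | 74314      
Finance     | 120992     
Marketing   | 62409      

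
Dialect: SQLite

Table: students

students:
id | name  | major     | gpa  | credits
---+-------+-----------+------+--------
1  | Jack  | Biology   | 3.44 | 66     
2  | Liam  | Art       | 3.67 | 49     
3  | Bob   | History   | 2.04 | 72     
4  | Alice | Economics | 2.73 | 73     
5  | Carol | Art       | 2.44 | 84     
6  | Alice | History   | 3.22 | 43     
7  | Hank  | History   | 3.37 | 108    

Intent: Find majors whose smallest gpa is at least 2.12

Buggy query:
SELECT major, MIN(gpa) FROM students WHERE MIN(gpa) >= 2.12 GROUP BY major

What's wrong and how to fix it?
Bug: MIN() in WHERE is a misuse of aggregate

Fix: Use HAVING for the per-group MIN condition

Corrected query:
SELECT major, MIN(gpa) FROM students GROUP BY major HAVING MIN(gpa) >= 2.12

Result:
major     | MIN(gpa)
----------+---------
Art       | 2.44    
Biology   | 3.44    
Economics | 2.73    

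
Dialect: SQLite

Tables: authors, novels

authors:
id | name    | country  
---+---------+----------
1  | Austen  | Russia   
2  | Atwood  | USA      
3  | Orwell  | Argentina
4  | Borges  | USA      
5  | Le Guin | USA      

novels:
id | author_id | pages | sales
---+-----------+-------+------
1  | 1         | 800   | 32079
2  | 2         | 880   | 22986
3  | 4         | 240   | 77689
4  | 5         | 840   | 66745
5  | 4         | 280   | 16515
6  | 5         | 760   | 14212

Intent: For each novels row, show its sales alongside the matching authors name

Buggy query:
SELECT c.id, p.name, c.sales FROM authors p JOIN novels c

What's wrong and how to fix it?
Bug: JOIN with no ON clause produces a cartesian product; every novels row pairs with every authors row

Fix: Add ON c.author_id = p.id to the JOIN

Corrected query:
SELECT c.id, p.name, c.sales FROM authors p JOIN novels c ON c.author_id = p.id

Result:
id | name    | sales
---+---------+------
1  | Austen  | 32079
2  | Atwood  | 22986
3  | Borges  | 77689
4  | Le Guin | 66745
5  | Borges  | 16515
6  | Le Guin | 14212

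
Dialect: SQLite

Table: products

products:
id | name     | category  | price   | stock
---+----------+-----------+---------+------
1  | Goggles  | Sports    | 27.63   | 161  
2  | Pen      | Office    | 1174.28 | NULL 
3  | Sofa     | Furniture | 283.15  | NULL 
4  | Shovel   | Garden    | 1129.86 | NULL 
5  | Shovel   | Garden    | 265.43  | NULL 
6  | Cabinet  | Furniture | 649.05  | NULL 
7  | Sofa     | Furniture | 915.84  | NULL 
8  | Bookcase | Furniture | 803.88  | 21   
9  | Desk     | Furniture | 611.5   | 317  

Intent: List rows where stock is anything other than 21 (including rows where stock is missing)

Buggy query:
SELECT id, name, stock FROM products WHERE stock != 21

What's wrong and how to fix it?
Bug: 'stock != 21' is unknown when stock is NULL, so NULL rows are silently excluded

Fix: Add an explicit OR stock IS NULL to include the missing-value rows

Corrected query:
SELECT id, name, stock FROM products WHERE stock != 21 OR stock IS NULL

Result:
id | name    | stock
---+---------+------
1  | Goggles | 161  
2  | Pen     | NULL 
3  | Sofa    | NULL 
4  | Shovel  | NULL 
5  | Shovel  | NULL 
6  | Cabinet | NULL 
7  | Sofa    | NULL 
9  | Desk    | 317  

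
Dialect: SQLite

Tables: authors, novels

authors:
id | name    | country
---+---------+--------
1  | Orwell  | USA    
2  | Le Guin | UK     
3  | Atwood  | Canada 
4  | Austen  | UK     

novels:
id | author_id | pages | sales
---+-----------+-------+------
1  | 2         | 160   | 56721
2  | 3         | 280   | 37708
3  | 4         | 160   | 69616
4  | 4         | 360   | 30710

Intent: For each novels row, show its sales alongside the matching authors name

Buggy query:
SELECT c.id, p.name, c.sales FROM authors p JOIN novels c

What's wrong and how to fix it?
Bug: Missing join condition: each novels row is matched to all authors rows instead of just its own

Fix: Specify the join condition linking the foreign key to the parent id

Corrected query:
SELECT c.id, p.name, c.sales FROM authors p JOIN novels c ON c.author_id = p.id

Result:
id | name    | sales
---+---------+------
1  | Le Guin | 56721
2  | Atwood  | 37708
3  | Austen  | 69616
4  | Austen  | 30710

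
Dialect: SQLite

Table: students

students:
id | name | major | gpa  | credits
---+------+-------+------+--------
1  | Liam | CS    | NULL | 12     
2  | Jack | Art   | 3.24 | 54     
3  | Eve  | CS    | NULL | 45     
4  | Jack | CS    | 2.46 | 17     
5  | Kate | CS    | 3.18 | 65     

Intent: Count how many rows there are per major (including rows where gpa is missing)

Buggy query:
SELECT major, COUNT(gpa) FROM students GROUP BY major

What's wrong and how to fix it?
Bug: COUNT(gpa) skips NULLs, so groups with missing gpa are undercounted

Fix: Replace COUNT(gpa) with COUNT(*)

Corrected query:
SELECT major, COUNT(*) FROM students GROUP BY major

Result:
major | COUNT(*)
------+---------
Art   | 1       
CS    | 4       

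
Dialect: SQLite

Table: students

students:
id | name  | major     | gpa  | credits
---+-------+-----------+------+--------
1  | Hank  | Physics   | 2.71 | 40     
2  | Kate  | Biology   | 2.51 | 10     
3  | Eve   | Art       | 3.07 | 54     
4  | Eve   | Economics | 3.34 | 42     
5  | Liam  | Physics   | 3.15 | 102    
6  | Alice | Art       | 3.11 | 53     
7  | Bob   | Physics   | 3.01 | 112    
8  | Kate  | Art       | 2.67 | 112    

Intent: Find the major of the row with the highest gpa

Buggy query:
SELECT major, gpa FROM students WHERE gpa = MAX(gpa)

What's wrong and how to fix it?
Bug: MAX(gpa) is an aggregate and cannot be used directly in WHERE

Fix: Use a subquery: WHERE gpa = (SELECT MAX(gpa) FROM students)

Corrected query:
SELECT major, gpa FROM students WHERE gpa = (SELECT MAX(gpa) FROM students)

Result:
major     | gpa 
----------+-----
Economics | 3.34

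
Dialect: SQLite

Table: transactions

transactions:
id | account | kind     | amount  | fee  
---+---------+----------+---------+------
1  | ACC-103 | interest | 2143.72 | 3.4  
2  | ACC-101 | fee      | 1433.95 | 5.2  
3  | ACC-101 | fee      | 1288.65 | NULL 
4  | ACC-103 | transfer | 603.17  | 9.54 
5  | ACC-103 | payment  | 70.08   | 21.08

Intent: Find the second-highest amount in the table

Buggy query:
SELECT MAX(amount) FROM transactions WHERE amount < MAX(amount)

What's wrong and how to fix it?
Bug: The inner MAX is an aggregate inside WHERE, which is not allowed

Fix: Compute the overall MAX in a subquery, then take MAX of rows below it

Corrected query:
SELECT MAX(amount) FROM transactions WHERE amount < (SELECT MAX(amount) FROM transactions)

Result:
MAX(amount)
-----------
1433.95    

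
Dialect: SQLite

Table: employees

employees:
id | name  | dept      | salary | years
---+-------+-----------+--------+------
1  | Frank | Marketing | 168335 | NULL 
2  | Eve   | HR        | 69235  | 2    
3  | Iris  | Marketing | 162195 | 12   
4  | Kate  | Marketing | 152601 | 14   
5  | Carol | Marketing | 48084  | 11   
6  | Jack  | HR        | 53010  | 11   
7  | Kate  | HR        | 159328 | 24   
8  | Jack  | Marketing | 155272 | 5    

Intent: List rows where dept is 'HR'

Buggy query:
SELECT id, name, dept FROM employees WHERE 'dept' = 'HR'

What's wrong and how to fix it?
Bug: Single quotes denote string literals in SQL; the column name is being compared as a constant string

Fix: Reference the column as dept without single quotes

Corrected query:
SELECT id, name, dept FROM employees WHERE dept = 'HR'

Result:
id | name | dept
---+------+-----
2  | Eve  | HR  
6  | Jack | HR  
7  | Kate | HR  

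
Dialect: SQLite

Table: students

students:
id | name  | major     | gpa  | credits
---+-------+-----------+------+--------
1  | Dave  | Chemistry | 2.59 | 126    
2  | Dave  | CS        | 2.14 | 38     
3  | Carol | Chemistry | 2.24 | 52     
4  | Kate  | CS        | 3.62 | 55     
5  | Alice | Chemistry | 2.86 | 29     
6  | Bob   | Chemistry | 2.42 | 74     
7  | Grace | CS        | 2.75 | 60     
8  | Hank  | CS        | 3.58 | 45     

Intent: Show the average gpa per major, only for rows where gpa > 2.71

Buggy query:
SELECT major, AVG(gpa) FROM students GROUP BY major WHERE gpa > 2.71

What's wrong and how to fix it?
Bug: Row-level WHERE must come before GROUP BY in the clause order

Fix: Move the WHERE clause before GROUP BY

Corrected query:
SELECT major, AVG(gpa) FROM students WHERE gpa > 2.71 GROUP BY major

Result:
major     | AVG(gpa)
----------+---------
CS        | 3.316667
Chemistry | 2.86    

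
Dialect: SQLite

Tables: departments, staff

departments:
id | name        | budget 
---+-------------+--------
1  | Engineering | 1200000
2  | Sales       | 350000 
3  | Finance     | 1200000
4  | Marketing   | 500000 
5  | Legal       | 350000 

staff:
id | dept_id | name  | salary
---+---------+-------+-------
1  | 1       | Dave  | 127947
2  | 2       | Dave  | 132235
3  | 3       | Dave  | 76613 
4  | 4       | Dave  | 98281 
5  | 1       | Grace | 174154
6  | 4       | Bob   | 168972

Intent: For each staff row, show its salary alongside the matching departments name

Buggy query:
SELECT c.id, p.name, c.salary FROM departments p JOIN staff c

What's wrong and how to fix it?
Bug: JOIN with no ON clause produces a cartesian product; every staff row pairs with every departments row

Fix: Specify the join condition linking the foreign key to the parent id

Corrected query:
SELECT c.id, p.name, c.salary FROM departments p JOIN staff c ON c.dept_id = p.id

Result:
id | name        | salary
---+-------------+-------
1  | Engineering | 127947
2  | Sales       | 132235
3  | Finance     | 76613 
4  | Marketing   | 98281 
5  | Engineering | 174154
6  | Marketing   | 168972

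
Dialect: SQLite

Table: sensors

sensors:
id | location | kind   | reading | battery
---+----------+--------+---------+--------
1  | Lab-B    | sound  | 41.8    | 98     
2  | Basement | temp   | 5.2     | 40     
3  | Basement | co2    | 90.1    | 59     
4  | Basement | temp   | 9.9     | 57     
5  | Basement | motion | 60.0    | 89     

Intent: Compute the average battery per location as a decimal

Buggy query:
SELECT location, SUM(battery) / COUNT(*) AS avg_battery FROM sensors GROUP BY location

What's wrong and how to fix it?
Bug: Both operands are integers, so '/' performs integer division and truncates

Fix: Multiply by 1.0 (or CAST to REAL) to force floating-point division

Corrected query:
SELECT location, SUM(battery) * 1.0 / COUNT(*) AS avg_battery FROM sensors GROUP BY location

Result:
location | avg_battery
---------+------------
Basement | 61.25      
Lab-B    | 98         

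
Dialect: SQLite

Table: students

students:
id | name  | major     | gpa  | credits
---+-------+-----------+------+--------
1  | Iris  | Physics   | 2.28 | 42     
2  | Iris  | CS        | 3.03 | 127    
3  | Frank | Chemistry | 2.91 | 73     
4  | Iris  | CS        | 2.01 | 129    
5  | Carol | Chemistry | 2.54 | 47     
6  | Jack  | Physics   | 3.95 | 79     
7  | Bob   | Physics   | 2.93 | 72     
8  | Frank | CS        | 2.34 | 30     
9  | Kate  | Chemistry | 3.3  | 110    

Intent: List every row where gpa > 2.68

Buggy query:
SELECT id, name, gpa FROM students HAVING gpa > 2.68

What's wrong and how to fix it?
Bug: This is a non-aggregate query (no GROUP BY, no aggregates), so in SQLite the HAVING clause is invalid here; a row-level condition belongs in WHERE

Fix: Use WHERE for row-level filtering

Corrected query:
SELECT id, name, gpa FROM students WHERE gpa > 2.68

Result:
id | name  | gpa 
---+-------+-----
2  | Iris  | 3.03
3  | Frank | 2.91
6  | Jack  | 3.95
7  | Bob   | 2.93
9  | Kate  | 3.3 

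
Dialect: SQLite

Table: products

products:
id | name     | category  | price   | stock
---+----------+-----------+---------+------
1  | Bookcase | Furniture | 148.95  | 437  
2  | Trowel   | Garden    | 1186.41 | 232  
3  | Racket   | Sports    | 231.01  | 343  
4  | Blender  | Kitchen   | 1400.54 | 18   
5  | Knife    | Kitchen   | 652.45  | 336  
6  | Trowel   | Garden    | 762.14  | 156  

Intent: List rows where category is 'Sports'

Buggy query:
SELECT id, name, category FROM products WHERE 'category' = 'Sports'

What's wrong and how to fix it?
Bug: 'category' in single quotes is a string literal, not the column; the comparison is literal-vs-literal and never true

Fix: Reference the column as category without single quotes

Corrected query:
SELECT id, name, category FROM products WHERE category = 'Sports'

Result:
id | name   | category
---+--------+---------
3  | Racket | Sports  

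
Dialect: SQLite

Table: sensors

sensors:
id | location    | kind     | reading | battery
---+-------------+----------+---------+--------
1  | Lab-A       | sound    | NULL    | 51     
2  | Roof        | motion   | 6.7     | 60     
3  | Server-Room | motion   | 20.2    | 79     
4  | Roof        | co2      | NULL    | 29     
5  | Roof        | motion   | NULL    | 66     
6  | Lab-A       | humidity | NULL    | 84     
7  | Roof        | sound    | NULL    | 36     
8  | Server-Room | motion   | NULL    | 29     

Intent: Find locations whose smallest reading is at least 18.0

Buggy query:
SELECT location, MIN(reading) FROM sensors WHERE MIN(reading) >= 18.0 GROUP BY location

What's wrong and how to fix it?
Bug: MIN() in WHERE is a misuse of aggregate

Fix: Use HAVING for the per-group MIN condition

Corrected query:
SELECT location, MIN(reading) FROM sensors GROUP BY location HAVING MIN(reading) >= 18.0

Result:
location    | MIN(reading)
------------+-------------
Server-Room | 20.2        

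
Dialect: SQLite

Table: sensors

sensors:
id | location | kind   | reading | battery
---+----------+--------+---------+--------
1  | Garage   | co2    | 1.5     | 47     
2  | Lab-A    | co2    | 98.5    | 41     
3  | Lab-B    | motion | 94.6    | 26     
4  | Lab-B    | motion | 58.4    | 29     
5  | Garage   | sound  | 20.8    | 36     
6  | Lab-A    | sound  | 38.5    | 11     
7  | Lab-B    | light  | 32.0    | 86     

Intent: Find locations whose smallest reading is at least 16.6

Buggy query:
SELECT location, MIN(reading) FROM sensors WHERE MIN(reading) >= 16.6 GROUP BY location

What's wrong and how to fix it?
Bug: MIN() in WHERE is a misuse of aggregate

Fix: Use HAVING for the per-group MIN condition

Corrected query:
SELECT location, MIN(reading) FROM sensors GROUP BY location HAVING MIN(reading) >= 16.6

Result:
location | MIN(reading)
---------+-------------
Lab-A    | 38.5        
Lab-B    | 32          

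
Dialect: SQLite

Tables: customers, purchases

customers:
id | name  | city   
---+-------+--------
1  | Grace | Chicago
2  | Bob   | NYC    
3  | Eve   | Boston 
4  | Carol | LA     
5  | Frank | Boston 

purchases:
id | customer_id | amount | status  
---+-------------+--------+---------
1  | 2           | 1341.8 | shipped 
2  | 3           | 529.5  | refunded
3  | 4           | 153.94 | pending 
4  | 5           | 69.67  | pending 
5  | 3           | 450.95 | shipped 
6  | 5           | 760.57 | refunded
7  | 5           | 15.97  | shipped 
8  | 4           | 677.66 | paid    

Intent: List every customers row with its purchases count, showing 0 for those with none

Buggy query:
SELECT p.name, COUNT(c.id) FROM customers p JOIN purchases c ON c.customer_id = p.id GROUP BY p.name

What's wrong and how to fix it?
Bug: An inner join excludes parents with zero children

Fix: Use LEFT JOIN so parents without children still appear (COUNT(c.id) gives 0)

Corrected query:
SELECT p.name, COUNT(c.id) FROM customers p LEFT JOIN purchases c ON c.customer_id = p.id GROUP BY p.name

Result:
name  | COUNT(c.id)
------+------------
Bob   | 1          
Carol | 2          
Eve   | 2          
Frank | 3          
Grace | 0          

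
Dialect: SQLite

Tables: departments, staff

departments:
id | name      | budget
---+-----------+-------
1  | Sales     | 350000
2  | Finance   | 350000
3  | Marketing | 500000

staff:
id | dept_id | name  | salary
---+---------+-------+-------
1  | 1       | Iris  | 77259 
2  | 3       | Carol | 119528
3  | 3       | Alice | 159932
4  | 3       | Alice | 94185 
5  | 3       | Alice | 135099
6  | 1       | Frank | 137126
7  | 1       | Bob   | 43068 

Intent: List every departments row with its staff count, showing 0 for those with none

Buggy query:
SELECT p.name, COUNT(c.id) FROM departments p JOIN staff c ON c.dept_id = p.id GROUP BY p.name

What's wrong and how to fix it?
Bug: An inner join excludes parents with zero children

Fix: Use LEFT JOIN so parents without children still appear (COUNT(c.id) gives 0)

Corrected query:
SELECT p.name, COUNT(c.id) FROM departments p LEFT JOIN staff c ON c.dept_id = p.id GROUP BY p.name

Result:
name      | COUNT(c.id)
----------+------------
Finance   | 0          
Marketing | 4          
Sales     | 3          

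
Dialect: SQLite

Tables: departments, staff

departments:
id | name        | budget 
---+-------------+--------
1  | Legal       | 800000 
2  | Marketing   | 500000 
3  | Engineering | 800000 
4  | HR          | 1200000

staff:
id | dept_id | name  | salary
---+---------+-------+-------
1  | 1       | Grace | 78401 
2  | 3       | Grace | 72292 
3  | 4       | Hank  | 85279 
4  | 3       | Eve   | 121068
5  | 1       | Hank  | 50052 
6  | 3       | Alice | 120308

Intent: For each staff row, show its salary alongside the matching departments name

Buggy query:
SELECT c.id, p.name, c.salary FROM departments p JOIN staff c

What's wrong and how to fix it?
Bug: Missing join condition: each staff row is matched to all departments rows instead of just its own

Fix: Add ON c.dept_id = p.id to the JOIN

Corrected query:
SELECT c.id, p.name, c.salary FROM departments p JOIN staff c ON c.dept_id = p.id

Result:
id | name        | salary
---+-------------+-------
1  | Legal       | 78401 
2  | Engineering | 72292 
3  | HR          | 85279 
4  | Engineering | 121068
5  | Legal       | 50052 
6  | Engineering | 120308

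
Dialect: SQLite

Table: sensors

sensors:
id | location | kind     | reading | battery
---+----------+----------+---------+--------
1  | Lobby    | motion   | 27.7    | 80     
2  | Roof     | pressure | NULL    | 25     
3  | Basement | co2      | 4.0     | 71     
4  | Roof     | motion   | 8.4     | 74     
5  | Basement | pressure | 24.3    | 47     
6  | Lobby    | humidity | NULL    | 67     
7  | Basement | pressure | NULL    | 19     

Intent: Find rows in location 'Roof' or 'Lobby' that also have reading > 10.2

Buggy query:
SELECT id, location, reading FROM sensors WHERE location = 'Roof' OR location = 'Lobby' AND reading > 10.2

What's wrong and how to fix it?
Bug: Without parentheses, AND is evaluated before OR, so the reading filter only applies to the 'Lobby' branch

Fix: Group the OR with parentheses (or use IN), then AND the threshold

Corrected query:
SELECT id, location, reading FROM sensors WHERE (location = 'Roof' OR location = 'Lobby') AND reading > 10.2

Result:
id | location | reading
---+----------+--------
1  | Lobby    | 27.7   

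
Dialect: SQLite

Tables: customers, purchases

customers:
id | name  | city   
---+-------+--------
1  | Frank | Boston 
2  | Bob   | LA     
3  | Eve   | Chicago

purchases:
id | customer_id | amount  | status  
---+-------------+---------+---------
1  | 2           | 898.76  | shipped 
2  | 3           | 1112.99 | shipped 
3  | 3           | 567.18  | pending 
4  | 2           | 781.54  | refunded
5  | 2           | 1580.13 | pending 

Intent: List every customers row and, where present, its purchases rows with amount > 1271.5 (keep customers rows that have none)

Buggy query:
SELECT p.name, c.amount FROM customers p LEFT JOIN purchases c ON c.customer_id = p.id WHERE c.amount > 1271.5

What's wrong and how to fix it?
Bug: Filtering c.amount in WHERE discards the NULL rows produced by LEFT JOIN, turning it into an inner join

Fix: Put 'c.amount > 1271.5' in the JOIN's ON clause instead of WHERE

Corrected query:
SELECT p.name, c.amount FROM customers p LEFT JOIN purchases c ON c.customer_id = p.id AND c.amount > 1271.5

Result:
name  | amount 
------+--------
Frank | NULL   
Bob   | 1580.13
Eve   | NULL   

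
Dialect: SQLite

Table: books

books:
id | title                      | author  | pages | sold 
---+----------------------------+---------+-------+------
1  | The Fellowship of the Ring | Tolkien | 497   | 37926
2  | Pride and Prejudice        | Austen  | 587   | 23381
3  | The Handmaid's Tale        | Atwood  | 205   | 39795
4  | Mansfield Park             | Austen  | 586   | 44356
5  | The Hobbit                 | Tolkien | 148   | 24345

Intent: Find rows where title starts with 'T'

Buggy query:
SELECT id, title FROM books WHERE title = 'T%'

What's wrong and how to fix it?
Bug: '=' compares the literal string including the % character; pattern matching needs LIKE

Fix: Replace '=' with LIKE so 'T%' is treated as a pattern

Corrected query:
SELECT id, title FROM books WHERE title LIKE 'T%'

Result:
id | title                     
---+---------------------------
1  | The Fellowship of the Ring
3  | The Handmaid's Tale       
5  | The Hobbit                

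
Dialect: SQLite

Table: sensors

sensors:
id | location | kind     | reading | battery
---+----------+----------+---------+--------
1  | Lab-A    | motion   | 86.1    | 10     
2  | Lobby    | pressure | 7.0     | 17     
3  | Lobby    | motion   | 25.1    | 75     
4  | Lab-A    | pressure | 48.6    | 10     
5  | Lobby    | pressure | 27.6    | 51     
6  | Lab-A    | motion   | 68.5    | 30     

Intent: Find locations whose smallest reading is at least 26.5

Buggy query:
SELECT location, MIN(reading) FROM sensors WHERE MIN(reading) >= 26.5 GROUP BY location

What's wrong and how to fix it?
Bug: MIN() in WHERE is a misuse of aggregate

Fix: Replace WHERE with HAVING after the GROUP BY

Corrected query:
SELECT location, MIN(reading) FROM sensors GROUP BY location HAVING MIN(reading) >= 26.5

Result:
location | MIN(reading)
---------+-------------
Lab-A    | 48.6        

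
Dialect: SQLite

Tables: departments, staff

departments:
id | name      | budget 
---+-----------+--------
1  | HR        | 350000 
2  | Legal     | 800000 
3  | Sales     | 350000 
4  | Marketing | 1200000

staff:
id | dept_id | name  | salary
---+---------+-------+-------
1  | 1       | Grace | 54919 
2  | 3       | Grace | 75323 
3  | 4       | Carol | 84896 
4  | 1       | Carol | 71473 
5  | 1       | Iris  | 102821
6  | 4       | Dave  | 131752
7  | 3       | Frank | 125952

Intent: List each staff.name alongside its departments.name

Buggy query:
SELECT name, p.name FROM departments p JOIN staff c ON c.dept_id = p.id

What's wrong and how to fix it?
Bug: Both tables have a 'name' column; the unqualified reference is ambiguous

Fix: Qualify the column with its table alias (c.name)

Corrected query:
SELECT c.name, p.name FROM departments p JOIN staff c ON c.dept_id = p.id

Result:
name  | name     
------+----------
Grace | HR       
Grace | Sales    
Carol | Marketing
Carol | HR       
Iris  | HR       
Dave  | Marketing
Frank | Sales    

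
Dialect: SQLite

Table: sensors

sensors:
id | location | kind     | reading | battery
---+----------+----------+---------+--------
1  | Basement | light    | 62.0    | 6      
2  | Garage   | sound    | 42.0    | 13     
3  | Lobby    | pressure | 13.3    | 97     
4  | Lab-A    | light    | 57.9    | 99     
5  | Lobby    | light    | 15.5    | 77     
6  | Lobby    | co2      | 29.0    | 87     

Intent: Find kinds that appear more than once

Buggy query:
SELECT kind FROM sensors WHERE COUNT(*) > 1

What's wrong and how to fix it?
Bug: WHERE can't reference COUNT(*); aggregates are computed after WHERE

Fix: Group first, then use HAVING for the count condition

Corrected query:
SELECT kind FROM sensors GROUP BY kind HAVING COUNT(*) > 1

Result:
kind 
-----
light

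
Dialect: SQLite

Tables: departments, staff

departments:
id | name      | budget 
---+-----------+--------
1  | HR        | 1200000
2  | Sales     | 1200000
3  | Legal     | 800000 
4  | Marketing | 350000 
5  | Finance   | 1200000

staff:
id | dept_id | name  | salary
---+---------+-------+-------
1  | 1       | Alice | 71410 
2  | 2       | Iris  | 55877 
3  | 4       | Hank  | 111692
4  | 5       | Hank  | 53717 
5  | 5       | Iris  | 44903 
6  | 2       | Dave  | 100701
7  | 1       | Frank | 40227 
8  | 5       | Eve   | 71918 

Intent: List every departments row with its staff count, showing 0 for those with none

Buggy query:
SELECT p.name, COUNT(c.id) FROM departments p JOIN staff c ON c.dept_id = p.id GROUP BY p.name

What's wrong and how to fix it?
Bug: An inner join excludes parents with zero children

Fix: Use LEFT JOIN so parents without children still appear (COUNT(c.id) gives 0)

Corrected query:
SELECT p.name, COUNT(c.id) FROM departments p LEFT JOIN staff c ON c.dept_id = p.id GROUP BY p.name

Result:
name      | COUNT(c.id)
----------+------------
Finance   | 3          
HR        | 2          
Legal     | 0          
Marketing | 1          
Sales     | 2          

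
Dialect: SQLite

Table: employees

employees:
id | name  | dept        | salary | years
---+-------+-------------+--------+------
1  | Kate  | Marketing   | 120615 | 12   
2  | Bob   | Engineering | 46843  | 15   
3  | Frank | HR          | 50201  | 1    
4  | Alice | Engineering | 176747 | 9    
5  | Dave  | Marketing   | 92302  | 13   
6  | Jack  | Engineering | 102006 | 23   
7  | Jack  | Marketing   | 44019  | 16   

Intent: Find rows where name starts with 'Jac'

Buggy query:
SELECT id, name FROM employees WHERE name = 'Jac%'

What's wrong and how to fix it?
Bug: '=' compares the literal string including the % character; pattern matching needs LIKE

Fix: Replace '=' with LIKE so 'Jac%' is treated as a pattern

Corrected query:
SELECT id, name FROM employees WHERE name LIKE 'Jac%'

Result:
id | name
---+-----
6  | Jack
7  | Jack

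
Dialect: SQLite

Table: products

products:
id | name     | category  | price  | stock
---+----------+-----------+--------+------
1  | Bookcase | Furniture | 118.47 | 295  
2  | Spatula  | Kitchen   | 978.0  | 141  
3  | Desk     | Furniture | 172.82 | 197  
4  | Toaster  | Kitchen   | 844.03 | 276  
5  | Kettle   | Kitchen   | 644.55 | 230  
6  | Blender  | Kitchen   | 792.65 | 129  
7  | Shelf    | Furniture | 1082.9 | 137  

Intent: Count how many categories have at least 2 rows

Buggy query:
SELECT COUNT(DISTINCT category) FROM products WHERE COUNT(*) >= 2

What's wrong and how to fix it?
Bug: COUNT(*) cannot appear in WHERE; the per-group count doesn't exist yet

Fix: Group first with HAVING COUNT(*) >= 2, then COUNT the resulting groups

Corrected query:
SELECT COUNT(*) FROM (SELECT category FROM products GROUP BY category HAVING COUNT(*) >= 2)

Result:
COUNT(*)
--------
2       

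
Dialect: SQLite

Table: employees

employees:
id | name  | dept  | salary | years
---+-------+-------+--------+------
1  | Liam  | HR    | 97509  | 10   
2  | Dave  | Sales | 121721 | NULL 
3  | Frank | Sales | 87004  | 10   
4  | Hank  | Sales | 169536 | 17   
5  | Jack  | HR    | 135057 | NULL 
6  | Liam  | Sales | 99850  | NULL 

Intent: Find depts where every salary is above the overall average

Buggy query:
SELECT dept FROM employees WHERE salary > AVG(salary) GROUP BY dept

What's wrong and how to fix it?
Bug: WHERE evaluates per row before aggregation, so AVG() is unavailable

Fix: Compute the overall average in a scalar subquery and compare each group's MIN against it in HAVING

Corrected query:
SELECT dept FROM employees GROUP BY dept HAVING MIN(salary) > (SELECT AVG(salary) FROM employees)

Result:
(no rows)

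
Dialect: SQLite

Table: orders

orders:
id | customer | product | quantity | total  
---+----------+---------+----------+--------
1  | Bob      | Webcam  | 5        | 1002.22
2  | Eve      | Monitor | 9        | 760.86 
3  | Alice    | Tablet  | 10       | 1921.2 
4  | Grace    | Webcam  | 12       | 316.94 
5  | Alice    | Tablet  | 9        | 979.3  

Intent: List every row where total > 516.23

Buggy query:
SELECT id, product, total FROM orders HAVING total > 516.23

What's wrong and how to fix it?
Bug: HAVING filters the output of aggregation, but this query has no GROUP BY and no aggregate functions, so SQLite rejects it (HAVING clause on a non-aggregate query); the condition here is per row

Fix: Replace HAVING with WHERE since the condition applies to individual rows

Corrected query:
SELECT id, product, total FROM orders WHERE total > 516.23

Result:
id | product | total  
---+---------+--------
1  | Webcam  | 1002.22
2  | Monitor | 760.86 
3  | Tablet  | 1921.2 
5  | Tablet  | 979.3  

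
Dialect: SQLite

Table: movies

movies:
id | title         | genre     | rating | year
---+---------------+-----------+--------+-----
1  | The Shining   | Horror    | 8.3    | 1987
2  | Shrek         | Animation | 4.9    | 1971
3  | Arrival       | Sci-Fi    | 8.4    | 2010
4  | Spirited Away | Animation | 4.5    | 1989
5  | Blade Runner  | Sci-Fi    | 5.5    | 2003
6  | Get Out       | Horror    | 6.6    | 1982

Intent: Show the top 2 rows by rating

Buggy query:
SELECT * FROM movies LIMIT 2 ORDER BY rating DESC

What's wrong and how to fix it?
Bug: LIMIT must come after ORDER BY

Fix: Swap the clauses: ORDER BY first, then LIMIT

Corrected query:
SELECT * FROM movies ORDER BY rating DESC LIMIT 2

Result:
id | title       | genre  | rating | year
---+-------------+--------+--------+-----
3  | Arrival     | Sci-Fi | 8.4    | 2010
1  | The Shining | Horror | 8.3    | 1987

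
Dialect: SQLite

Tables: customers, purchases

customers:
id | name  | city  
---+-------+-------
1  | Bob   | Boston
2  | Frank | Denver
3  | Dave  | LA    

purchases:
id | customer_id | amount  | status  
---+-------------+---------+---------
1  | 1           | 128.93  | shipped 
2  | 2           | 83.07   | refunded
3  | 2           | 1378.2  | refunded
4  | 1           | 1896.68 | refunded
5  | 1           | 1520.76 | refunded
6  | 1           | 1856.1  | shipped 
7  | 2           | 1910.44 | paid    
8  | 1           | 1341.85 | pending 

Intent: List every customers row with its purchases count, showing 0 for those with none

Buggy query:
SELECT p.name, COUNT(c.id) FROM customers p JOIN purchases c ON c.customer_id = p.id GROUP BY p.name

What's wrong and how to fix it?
Bug: An inner join excludes parents with zero children

Fix: Switch to LEFT JOIN to retain unmatched parent rows

Corrected query:
SELECT p.name, COUNT(c.id) FROM customers p LEFT JOIN purchases c ON c.customer_id = p.id GROUP BY p.name

Result:
name  | COUNT(c.id)
------+------------
Bob   | 5          
Dave  | 0          
Frank | 3          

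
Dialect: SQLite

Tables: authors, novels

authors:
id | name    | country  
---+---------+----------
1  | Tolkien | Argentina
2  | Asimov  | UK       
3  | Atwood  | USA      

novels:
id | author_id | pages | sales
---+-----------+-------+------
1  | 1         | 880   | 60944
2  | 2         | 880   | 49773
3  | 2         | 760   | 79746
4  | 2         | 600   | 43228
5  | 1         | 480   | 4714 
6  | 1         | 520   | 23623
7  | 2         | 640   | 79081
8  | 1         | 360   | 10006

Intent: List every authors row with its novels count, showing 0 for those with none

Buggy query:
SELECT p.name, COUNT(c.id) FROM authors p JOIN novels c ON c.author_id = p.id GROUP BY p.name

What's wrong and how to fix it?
Bug: An inner join excludes parents with zero children

Fix: Use LEFT JOIN so parents without children still appear (COUNT(c.id) gives 0)

Corrected query:
SELECT p.name, COUNT(c.id) FROM authors p LEFT JOIN novels c ON c.author_id = p.id GROUP BY p.name

Result:
name    | COUNT(c.id)
--------+------------
Asimov  | 4          
Atwood  | 0          
Tolkien | 4          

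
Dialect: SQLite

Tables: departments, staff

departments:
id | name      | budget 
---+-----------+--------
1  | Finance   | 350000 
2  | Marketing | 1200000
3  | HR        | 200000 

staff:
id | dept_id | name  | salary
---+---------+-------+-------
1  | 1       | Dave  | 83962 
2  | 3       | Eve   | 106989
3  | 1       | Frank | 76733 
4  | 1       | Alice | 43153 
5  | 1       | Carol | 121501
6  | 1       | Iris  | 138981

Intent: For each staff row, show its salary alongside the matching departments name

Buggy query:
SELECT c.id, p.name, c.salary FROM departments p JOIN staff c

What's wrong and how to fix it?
Bug: Missing join condition: each staff row is matched to all departments rows instead of just its own

Fix: Specify the join condition linking the foreign key to the parent id

Corrected query:
SELECT c.id, p.name, c.salary FROM departments p JOIN staff c ON c.dept_id = p.id

Result:
id | name    | salary
---+---------+-------
1  | Finance | 83962 
2  | HR      | 106989
3  | Finance | 76733 
4  | Finance | 43153 
5  | Finance | 121501
6  | Finance | 138981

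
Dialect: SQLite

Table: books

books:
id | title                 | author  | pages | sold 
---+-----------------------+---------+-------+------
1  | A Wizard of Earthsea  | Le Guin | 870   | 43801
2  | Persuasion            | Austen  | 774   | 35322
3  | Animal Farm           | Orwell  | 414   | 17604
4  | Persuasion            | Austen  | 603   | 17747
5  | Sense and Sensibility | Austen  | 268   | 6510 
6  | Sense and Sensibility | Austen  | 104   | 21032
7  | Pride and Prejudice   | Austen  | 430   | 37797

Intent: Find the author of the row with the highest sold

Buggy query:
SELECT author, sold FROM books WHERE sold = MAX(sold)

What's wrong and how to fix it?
Bug: WHERE is evaluated per row; an aggregate over the whole table isn't defined there

Fix: Use a subquery: WHERE sold = (SELECT MAX(sold) FROM books)

Corrected query:
SELECT author, sold FROM books WHERE sold = (SELECT MAX(sold) FROM books)

Result:
author  | sold 
--------+------
Le Guin | 43801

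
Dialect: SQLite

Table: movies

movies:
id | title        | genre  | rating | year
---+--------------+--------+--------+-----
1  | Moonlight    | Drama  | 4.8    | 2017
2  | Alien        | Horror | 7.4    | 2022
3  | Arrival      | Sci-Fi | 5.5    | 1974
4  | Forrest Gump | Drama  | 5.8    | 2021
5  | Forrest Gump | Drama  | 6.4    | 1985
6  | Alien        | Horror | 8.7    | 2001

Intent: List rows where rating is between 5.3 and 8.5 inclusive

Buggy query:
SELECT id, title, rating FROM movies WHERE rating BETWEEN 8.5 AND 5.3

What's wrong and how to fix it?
Bug: The bounds are reversed; BETWEEN a AND b requires a <= b to match anything

Fix: Swap the bounds so the smaller value comes first

Corrected query:
SELECT id, title, rating FROM movies WHERE rating BETWEEN 5.3 AND 8.5

Result:
id | title        | rating
---+--------------+-------
2  | Alien        | 7.4   
3  | Arrival      | 5.5   
4  | Forrest Gump | 5.8   
5  | Forrest Gump | 6.4   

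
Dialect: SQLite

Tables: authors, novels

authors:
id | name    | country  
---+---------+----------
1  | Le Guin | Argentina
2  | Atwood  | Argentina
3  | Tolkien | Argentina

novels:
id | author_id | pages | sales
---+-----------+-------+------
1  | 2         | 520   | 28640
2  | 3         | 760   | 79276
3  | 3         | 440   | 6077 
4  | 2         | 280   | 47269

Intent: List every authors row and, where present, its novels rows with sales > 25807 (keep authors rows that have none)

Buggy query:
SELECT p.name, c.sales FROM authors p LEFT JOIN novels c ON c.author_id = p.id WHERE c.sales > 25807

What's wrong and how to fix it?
Bug: Filtering c.sales in WHERE discards the NULL rows produced by LEFT JOIN, turning it into an inner join

Fix: Put 'c.sales > 25807' in the JOIN's ON clause instead of WHERE

Corrected query:
SELECT p.name, c.sales FROM authors p LEFT JOIN novels c ON c.author_id = p.id AND c.sales > 25807

Result:
name    | sales
--------+------
Le Guin | NULL 
Atwood  | 28640
Atwood  | 47269
Tolkien | 79276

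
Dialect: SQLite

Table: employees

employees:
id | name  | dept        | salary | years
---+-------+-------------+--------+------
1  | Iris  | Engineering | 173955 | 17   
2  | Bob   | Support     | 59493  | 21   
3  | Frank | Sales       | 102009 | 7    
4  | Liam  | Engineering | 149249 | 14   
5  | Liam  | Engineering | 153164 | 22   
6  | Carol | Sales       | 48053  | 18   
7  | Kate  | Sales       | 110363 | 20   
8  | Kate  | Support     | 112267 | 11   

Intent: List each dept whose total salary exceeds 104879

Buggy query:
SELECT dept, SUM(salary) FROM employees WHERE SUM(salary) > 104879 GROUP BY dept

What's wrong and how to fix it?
Bug: SUM(salary) is an aggregate, but WHERE filters rows before aggregation

Fix: Move the aggregate condition to a HAVING clause

Corrected query:
SELECT dept, SUM(salary) FROM employees GROUP BY dept HAVING SUM(salary) > 104879

Result:
dept        | SUM(salary)
------------+------------
Engineering | 476368     
Sales       | 260425     
Support     | 171760     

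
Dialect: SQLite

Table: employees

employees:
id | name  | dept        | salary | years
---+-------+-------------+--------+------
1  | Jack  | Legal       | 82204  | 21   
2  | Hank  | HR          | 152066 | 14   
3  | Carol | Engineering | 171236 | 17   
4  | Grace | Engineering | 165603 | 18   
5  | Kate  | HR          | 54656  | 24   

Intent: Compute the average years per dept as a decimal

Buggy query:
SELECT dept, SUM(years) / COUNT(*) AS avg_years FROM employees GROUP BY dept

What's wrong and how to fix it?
Bug: SUM(years) and COUNT(*) are both integers; the division truncates the fractional part

Fix: Multiply by 1.0 (or CAST to REAL) to force floating-point division

Corrected query:
SELECT dept, SUM(years) * 1.0 / COUNT(*) AS avg_years FROM employees GROUP BY dept

Result:
dept        | avg_years
------------+----------
Engineering | 17.5     
HR          | 19       
Legal       | 21       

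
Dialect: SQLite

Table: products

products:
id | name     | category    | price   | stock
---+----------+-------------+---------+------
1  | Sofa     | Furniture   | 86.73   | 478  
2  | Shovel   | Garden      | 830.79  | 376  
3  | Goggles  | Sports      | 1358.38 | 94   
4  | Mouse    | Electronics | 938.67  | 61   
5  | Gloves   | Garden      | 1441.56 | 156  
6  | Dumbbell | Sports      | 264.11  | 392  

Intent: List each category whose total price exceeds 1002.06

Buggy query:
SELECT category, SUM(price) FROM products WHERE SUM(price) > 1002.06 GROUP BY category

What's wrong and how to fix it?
Bug: WHERE runs before GROUP BY, so aggregates aren't available there

Fix: Move the aggregate condition to a HAVING clause

Corrected query:
SELECT category, SUM(price) FROM products GROUP BY category HAVING SUM(price) > 1002.06

Result:
category | SUM(price)
---------+-----------
Garden   | 2272.35   
Sports   | 1622.49   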